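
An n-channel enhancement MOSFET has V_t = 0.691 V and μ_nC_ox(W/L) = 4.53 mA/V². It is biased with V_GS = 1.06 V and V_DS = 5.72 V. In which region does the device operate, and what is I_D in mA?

Saturation; I_D = 0.308 mA

V_ov = V_GS − V_t = 1.06 − 0.691 = 0.369 V.
Since V_DS = 5.72 V ≥ V_ov = 0.369 V, the device is in saturation.
I_D = ½ k_n V_ov² = 0.5 × 4.53 × 0.369² = 0.308 mA.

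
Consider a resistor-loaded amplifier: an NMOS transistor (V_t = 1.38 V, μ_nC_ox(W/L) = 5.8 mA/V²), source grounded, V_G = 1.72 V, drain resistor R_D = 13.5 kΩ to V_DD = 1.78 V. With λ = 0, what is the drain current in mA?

V_GS = V_G = 1.72 V, so V_ov = 1.72 − 1.38 = 0.34 V.
Assume saturation: I_D = ½ k_n V_ov² = 0.5 × 5.8 × 0.34² = 0.335 mA, giving V_DS = V_DD − I_D R_D = 1.78 − 0.335 × 13.5 = -2.75 V.
But -2.75 V < V_ov = 0.34 V, so the device is actually in triode.
In triode I_D = k_n[V_ov V_DS − ½ V_DS²] and I_D = (V_DD − V_DS)/R_D. Equating: 39.1 V_DS² − 27.62 V_DS + 1.78 = 0, giving V_DS = 0.0717 V (the root below V_ov).
I_D = (1.78 − 0.0717) / 13.5 = 0.127 mA.

I_D = 0.127 mA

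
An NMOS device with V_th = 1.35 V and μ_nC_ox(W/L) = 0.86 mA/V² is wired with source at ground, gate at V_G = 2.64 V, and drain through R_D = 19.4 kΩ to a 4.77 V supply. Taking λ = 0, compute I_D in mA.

V_GS = V_G = 2.64 V, so V_ov = 2.64 − 1.35 = 1.29 V.
Assume saturation: I_D = ½ k_n V_ov² = 0.5 × 0.86 × 1.29² = 0.716 mA, giving V_DS = V_DD − I_D R_D = 4.77 − 0.716 × 19.4 = -9.11 V.
But -9.11 V < V_ov = 1.29 V, so the device is actually in triode.
In triode I_D = k_n[V_ov V_DS − ½ V_DS²] and I_D = (V_DD − V_DS)/R_D. Equating: 8.34 V_DS² − 22.52 V_DS + 4.77 = 0, giving V_DS = 0.232 V (the root below V_ov).
I_D = (4.77 − 0.232) / 19.4 = 0.234 mA.

I_D = 0.234 mA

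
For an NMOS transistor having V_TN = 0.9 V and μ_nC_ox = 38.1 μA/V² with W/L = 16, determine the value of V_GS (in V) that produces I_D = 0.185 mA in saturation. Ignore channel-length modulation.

V_GS = 1.68 V

k_n = μ_nC_ox · (W/L) = 0.6096 mA/V².
In saturation I_D = ½ k_n (V_GS − V_TN)², so V_GS − V_TN = √(2 I_D / k_n) = √(2 × 0.185 / 0.6096) = 0.779 V.
V_GS = 0.9 + 0.779 = 1.68 V.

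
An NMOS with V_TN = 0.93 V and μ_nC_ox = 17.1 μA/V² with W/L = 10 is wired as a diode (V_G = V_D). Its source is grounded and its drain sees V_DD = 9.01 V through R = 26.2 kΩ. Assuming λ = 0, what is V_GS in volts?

V_GS = 2.62 V

With gate tied to drain, V_GS = V_DS ≥ V_GS − V_TN, so the device is in saturation.
k_n = μ_nC_ox · (W/L) = 0.171 mA/V².
KCL at the drain: ½ k_n (V_GS − V_TN)² = (V_DD − V_GS)/R.
Let x = V_GS − 0.93. Then 2.24 x² + x − 8.08 = 0, giving x = 1.69 V (positive root), so V_GS = 2.62 V.
I_D = (V_DD − V_GS)/R = (9.01 − 2.62) / 26.2 = 0.244 mA.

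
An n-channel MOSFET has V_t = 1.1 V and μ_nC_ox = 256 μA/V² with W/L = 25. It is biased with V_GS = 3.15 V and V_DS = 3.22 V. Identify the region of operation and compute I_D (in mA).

Saturation; I_D = 13.4 mA

k_n = μ_nC_ox · (W/L) = 6.4 mA/V².
V_ov = V_GS − V_t = 3.15 − 1.1 = 2.05 V.
Since V_DS = 3.22 V ≥ V_ov = 2.05 V, the device is in saturation.
I_D = ½ k_n V_ov² = 0.5 × 6.4 × 2.05² = 13.4 mA.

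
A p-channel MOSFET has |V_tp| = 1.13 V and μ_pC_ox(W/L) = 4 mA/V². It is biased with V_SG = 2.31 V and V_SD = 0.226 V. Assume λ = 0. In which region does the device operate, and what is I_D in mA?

V_ov = V_SG − |V_tp| = 2.31 − 1.13 = 1.18 V.
Since V_SD = 0.226 V < V_ov = 1.18 V, the device is in the triode region.
I_D = k_p [V_ov · V_SD − ½ V_SD²] = 4 × [1.18 × 0.226 − 0.5 × 0.226²] = 0.965 mA.

Triode; I_D = 0.965 mA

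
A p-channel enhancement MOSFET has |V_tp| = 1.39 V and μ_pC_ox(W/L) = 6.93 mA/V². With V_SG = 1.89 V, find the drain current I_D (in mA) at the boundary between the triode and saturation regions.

I_D = 0.866 mA

At the boundary V_SD = V_ov = V_SG − |V_tp| = 1.89 − 1.39 = 0.5 V.
I_D = ½ k_p V_ov² = 0.5 × 6.93 × 0.5² = 0.866 mA.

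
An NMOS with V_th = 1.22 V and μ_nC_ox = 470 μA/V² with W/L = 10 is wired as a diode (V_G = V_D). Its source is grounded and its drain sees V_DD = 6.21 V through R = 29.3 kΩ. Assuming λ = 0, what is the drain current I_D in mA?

With gate tied to drain, V_GS = V_DS ≥ V_GS − V_th, so the device is in saturation.
k_n = μ_nC_ox · (W/L) = 4.7 mA/V².
KCL at the drain: ½ k_n (V_GS − V_th)² = (V_DD − V_GS)/R.
Let x = V_GS − 1.22. Then 68.9 x² + x − 4.99 = 0, giving x = 0.262 V (positive root), so V_GS = 1.48 V.
I_D = (V_DD − V_GS)/R = (6.21 − 1.48) / 29.3 = 0.161 mA.

I_D = 0.161 mA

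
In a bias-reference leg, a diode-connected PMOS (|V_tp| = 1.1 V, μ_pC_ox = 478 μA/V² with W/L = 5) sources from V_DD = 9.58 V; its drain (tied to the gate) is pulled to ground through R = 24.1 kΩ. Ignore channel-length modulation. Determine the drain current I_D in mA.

With gate tied to drain, V_SG = V_SD ≥ V_SG − |V_tp|, so the device is in saturation.
k_p = μ_pC_ox · (W/L) = 2.39 mA/V².
KCL at the drain: ½ k_p (V_SG − |V_tp|)² = (V_DD − V_SG)/R.
Let x = V_SG − 1.1. Then 28.8 x² + x − 8.48 = 0, giving x = 0.526 V (positive root), so V_SG = 1.63 V.
I_D = (V_DD − V_SG)/R = (9.58 − 1.63) / 24.1 = 0.33 mA.

I_D = 0.330 mA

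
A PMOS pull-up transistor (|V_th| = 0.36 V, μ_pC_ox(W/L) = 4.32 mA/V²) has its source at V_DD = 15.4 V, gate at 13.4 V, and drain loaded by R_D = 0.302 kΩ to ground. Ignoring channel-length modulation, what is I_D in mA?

V_SG = V_DD − V_G = 15.4 − 13.4 = 2 V, so V_ov = 2 − 0.36 = 1.64 V.
Assume saturation: I_D = ½ k_p V_ov² = 0.5 × 4.32 × 1.64² = 5.81 mA, giving V_SD = V_DD − I_D R_D = 15.4 − 5.81 × 0.302 = 13.6 V.
V_SD = 13.6 V ≥ V_ov = 1.64 V, confirming saturation.

I_D = 5.81 mA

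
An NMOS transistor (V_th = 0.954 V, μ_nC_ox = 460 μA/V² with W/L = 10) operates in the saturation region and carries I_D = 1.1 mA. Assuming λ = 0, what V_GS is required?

V_GS = 1.65 V

k_n = μ_nC_ox · (W/L) = 4.6 mA/V².
In saturation I_D = ½ k_n (V_GS − V_th)², so V_GS − V_th = √(2 I_D / k_n) = √(2 × 1.1 / 4.6) = 0.692 V.
V_GS = 0.954 + 0.692 = 1.65 V.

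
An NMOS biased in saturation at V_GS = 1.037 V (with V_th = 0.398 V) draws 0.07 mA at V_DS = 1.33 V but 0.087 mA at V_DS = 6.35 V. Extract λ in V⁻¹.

λ = 0.0517 V⁻¹

With V_GS fixed, I_D ∝ (1 + λ V_DS) in saturation, so I_D2/I_D1 = (1 + λ V_DS2)/(1 + λ V_DS1).
0.087/0.07 = 1.243 = (1 + 6.35 λ)/(1 + 1.33 λ).
Solving: λ (I_D1 V_DS2 − I_D2 V_DS1) = I_D2 − I_D1, so λ = (0.087 − 0.07) / (0.07 × 6.35 − 0.087 × 1.33) = 0.017 / 0.329 = 0.0517 V⁻¹.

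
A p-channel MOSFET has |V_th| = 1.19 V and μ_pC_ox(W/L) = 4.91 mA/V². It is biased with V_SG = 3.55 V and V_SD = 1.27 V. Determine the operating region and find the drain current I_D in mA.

Triode; I_D = 10.8 mA

V_ov = V_SG − |V_th| = 3.55 − 1.19 = 2.36 V.
Since V_SD = 1.27 V < V_ov = 2.36 V, the device is in the triode region.
I_D = k_p [V_ov · V_SD − ½ V_SD²] = 4.91 × [2.36 × 1.27 − 0.5 × 1.27²] = 10.8 mA.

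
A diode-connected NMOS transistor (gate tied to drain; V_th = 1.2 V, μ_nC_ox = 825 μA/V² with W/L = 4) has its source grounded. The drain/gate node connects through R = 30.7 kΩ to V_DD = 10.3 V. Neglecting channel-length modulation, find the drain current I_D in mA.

With gate tied to drain, V_GS = V_DS ≥ V_GS − V_th, so the device is in saturation.
k_n = μ_nC_ox · (W/L) = 3.3 mA/V².
KCL at the drain: ½ k_n (V_GS − V_th)² = (V_DD − V_GS)/R.
Let x = V_GS − 1.2. Then 50.7 x² + x − 9.1 = 0, giving x = 0.414 V (positive root), so V_GS = 1.61 V.
I_D = (V_DD − V_GS)/R = (10.3 − 1.61) / 30.7 = 0.283 mA.

I_D = 0.283 mA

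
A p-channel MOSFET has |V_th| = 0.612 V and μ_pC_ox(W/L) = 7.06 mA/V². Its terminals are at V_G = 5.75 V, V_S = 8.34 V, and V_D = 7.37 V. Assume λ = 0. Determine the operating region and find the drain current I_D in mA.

V_SG = V_S − V_G = 8.34 − 5.75 = 2.59 V; V_SD = V_S − V_D = 8.34 − 7.37 = 0.97 V.
V_ov = V_SG − |V_th| = 2.59 − 0.612 = 1.98 V.
Since V_SD = 0.97 V < V_ov = 1.98 V, the device is in the triode region.
I_D = k_p [V_ov · V_SD − ½ V_SD²] = 7.06 × [1.98 × 0.97 − 0.5 × 0.97²] = 10.2 mA.

Triode; I_D = 10.2 mA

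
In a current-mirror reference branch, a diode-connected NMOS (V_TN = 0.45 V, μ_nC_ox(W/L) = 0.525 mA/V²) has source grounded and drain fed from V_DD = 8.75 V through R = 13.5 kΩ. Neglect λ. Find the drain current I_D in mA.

With gate tied to drain, V_GS = V_DS ≥ V_GS − V_TN, so the device is in saturation.
KCL at the drain: ½ k_n (V_GS − V_TN)² = (V_DD − V_GS)/R.
Let x = V_GS − 0.45. Then 3.54 x² + x − 8.3 = 0, giving x = 1.4 V (positive root), so V_GS = 1.85 V.
I_D = (V_DD − V_GS)/R = (8.75 − 1.85) / 13.5 = 0.511 mA.

I_D = 0.511 mA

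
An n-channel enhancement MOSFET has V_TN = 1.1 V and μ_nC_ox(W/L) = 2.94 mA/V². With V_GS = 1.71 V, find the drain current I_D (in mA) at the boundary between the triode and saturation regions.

I_D = 0.547 mA

At the boundary V_DS = V_ov = V_GS − V_TN = 1.71 − 1.1 = 0.61 V.
I_D = ½ k_n V_ov² = 0.5 × 2.94 × 0.61² = 0.547 mA.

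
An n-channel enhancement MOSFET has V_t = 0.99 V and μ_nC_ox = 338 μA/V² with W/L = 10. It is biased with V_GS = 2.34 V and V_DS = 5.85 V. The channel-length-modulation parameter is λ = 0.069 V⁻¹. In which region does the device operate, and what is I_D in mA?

k_n = μ_nC_ox · (W/L) = 3.38 mA/V².
V_ov = V_GS − V_t = 2.34 − 0.99 = 1.35 V.
Since V_DS = 5.85 V ≥ V_ov = 1.35 V, the device is in saturation.
I_D = ½ k_n V_ov² (1 + λ V_DS) = 0.5 × 3.38 × 1.35² × (1 + 0.069 × 5.85) = 4.32 mA.

Saturation; I_D = 4.32 mA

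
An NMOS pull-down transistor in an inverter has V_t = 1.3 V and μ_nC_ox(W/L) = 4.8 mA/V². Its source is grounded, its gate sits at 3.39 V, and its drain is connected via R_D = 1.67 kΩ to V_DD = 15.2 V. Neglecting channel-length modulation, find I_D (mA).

V_GS = V_G = 3.39 V, so V_ov = 3.39 − 1.3 = 2.09 V.
Assume saturation: I_D = ½ k_n V_ov² = 0.5 × 4.8 × 2.09² = 10.5 mA, giving V_DS = V_DD − I_D R_D = 15.2 − 10.5 × 1.67 = -2.31 V.
But -2.31 V < V_ov = 2.09 V, so the device is actually in triode.
In triode I_D = k_n[V_ov V_DS − ½ V_DS²] and I_D = (V_DD − V_DS)/R_D. Equating: 4.01 V_DS² − 17.75 V_DS + 15.2 = 0, giving V_DS = 1.16 V (the root below V_ov).
I_D = (15.2 − 1.16) / 1.67 = 8.41 mA.

I_D = 8.41 mA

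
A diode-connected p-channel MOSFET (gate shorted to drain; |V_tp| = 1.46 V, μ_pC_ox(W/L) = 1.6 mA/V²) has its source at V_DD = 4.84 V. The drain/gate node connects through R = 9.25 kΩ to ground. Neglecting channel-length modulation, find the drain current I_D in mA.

I_D = 0.299 mA

With gate tied to drain, V_SG = V_SD ≥ V_SG − |V_tp|, so the device is in saturation.
KCL at the drain: ½ k_p (V_SG − |V_tp|)² = (V_DD − V_SG)/R.
Let x = V_SG − 1.46. Then 7.4 x² + x − 3.38 = 0, giving x = 0.612 V (positive root), so V_SG = 2.07 V.
I_D = (V_DD − V_SG)/R = (4.84 − 2.07) / 9.25 = 0.299 mA.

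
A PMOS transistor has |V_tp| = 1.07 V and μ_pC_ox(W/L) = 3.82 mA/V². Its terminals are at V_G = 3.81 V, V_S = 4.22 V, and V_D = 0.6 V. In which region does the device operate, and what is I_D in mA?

Cutoff; I_D = 0 mA

V_SG = V_S − V_G = 4.22 − 3.81 = 0.41 V; V_SD = V_S − V_D = 4.22 − 0.6 = 3.62 V.
V_SG = 0.41 V < |V_tp| = 1.07 V, so the transistor is in cutoff.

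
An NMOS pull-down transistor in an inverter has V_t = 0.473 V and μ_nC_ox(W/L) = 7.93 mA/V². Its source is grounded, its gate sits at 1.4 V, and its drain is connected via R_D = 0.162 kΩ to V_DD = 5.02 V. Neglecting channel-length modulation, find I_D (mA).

I_D = 3.41 mA

V_GS = V_G = 1.4 V, so V_ov = 1.4 − 0.473 = 0.927 V.
Assume saturation: I_D = ½ k_n V_ov² = 0.5 × 7.93 × 0.927² = 3.41 mA, giving V_DS = V_DD − I_D R_D = 5.02 − 3.41 × 0.162 = 4.47 V.
V_DS = 4.47 V ≥ V_ov = 0.927 V, confirming saturation.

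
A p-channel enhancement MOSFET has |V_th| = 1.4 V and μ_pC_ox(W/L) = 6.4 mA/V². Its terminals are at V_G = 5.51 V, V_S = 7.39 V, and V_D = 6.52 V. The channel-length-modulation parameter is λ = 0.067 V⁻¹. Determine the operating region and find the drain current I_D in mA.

Saturation; I_D = 0.780 mA

V_SG = V_S − V_G = 7.39 − 5.51 = 1.88 V; V_SD = V_S − V_D = 7.39 − 6.52 = 0.87 V.
V_ov = V_SG − |V_th| = 1.88 − 1.4 = 0.48 V.
Since V_SD = 0.87 V ≥ V_ov = 0.48 V, the device is in saturation.
I_D = ½ k_p V_ov² (1 + λ V_SD) = 0.5 × 6.4 × 0.48² × (1 + 0.067 × 0.87) = 0.78 mA.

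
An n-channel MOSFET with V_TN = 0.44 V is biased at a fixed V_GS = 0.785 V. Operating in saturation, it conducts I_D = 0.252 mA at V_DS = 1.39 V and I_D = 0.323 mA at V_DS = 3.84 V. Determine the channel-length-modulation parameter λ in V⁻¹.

With V_GS fixed, I_D ∝ (1 + λ V_DS) in saturation, so I_D2/I_D1 = (1 + λ V_DS2)/(1 + λ V_DS1).
0.323/0.252 = 1.282 = (1 + 3.84 λ)/(1 + 1.39 λ).
Solving: λ (I_D1 V_DS2 − I_D2 V_DS1) = I_D2 − I_D1, so λ = (0.323 − 0.252) / (0.252 × 3.84 − 0.323 × 1.39) = 0.071 / 0.519 = 0.137 V⁻¹.

λ = 0.137 V⁻¹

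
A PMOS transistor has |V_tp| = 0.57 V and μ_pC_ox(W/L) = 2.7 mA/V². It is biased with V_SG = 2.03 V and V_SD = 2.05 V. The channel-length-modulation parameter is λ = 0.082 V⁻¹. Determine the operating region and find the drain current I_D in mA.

V_ov = V_SG − |V_tp| = 2.03 − 0.57 = 1.46 V.
Since V_SD = 2.05 V ≥ V_ov = 1.46 V, the device is in saturation.
I_D = ½ k_p V_ov² (1 + λ V_SD) = 0.5 × 2.7 × 1.46² × (1 + 0.082 × 2.05) = 3.36 mA.

Saturation; I_D = 3.36 mA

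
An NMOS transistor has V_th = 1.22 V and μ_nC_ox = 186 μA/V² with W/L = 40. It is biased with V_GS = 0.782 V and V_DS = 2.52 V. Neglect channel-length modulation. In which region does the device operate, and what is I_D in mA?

V_GS = 0.782 V < V_th = 1.22 V, so the transistor is in cutoff.

Cutoff; I_D = 0 mA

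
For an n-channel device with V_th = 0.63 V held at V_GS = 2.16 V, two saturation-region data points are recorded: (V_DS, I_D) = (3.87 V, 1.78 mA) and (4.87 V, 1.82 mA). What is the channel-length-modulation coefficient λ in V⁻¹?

With V_GS fixed, I_D ∝ (1 + λ V_DS) in saturation, so I_D2/I_D1 = (1 + λ V_DS2)/(1 + λ V_DS1).
1.82/1.78 = 1.022 = (1 + 4.87 λ)/(1 + 3.87 λ).
Solving: λ (I_D1 V_DS2 − I_D2 V_DS1) = I_D2 − I_D1, so λ = (1.82 − 1.78) / (1.78 × 4.87 − 1.82 × 3.87) = 0.04 / 1.63 = 0.0246 V⁻¹.

λ = 0.0246 V⁻¹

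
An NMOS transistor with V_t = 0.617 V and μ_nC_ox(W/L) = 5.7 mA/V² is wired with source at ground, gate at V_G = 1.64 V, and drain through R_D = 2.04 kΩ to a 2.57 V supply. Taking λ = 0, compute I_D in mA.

V_GS = V_G = 1.64 V, so V_ov = 1.64 − 0.617 = 1.02 V.
Assume saturation: I_D = ½ k_n V_ov² = 0.5 × 5.7 × 1.02² = 2.98 mA, giving V_DS = V_DD − I_D R_D = 2.57 − 2.98 × 2.04 = -3.51 V.
But -3.51 V < V_ov = 1.02 V, so the device is actually in triode.
In triode I_D = k_n[V_ov V_DS − ½ V_DS²] and I_D = (V_DD − V_DS)/R_D. Equating: 5.81 V_DS² − 12.9 V_DS + 2.57 = 0, giving V_DS = 0.221 V (the root below V_ov).
I_D = (2.57 − 0.221) / 2.04 = 1.15 mA.

I_D = 1.15 mA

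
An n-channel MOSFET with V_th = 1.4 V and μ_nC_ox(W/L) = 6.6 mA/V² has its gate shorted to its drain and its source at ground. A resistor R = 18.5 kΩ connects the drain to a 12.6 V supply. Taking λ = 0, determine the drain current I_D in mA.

With gate tied to drain, V_GS = V_DS ≥ V_GS − V_th, so the device is in saturation.
KCL at the drain: ½ k_n (V_GS − V_th)² = (V_DD − V_GS)/R.
Let x = V_GS − 1.4. Then 61 x² + x − 11.2 = 0, giving x = 0.42 V (positive root), so V_GS = 1.82 V.
I_D = (V_DD − V_GS)/R = (12.6 − 1.82) / 18.5 = 0.583 mA.

I_D = 0.583 mA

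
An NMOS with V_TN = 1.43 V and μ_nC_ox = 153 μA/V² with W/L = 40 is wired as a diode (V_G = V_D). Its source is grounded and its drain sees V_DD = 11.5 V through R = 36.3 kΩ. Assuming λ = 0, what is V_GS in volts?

With gate tied to drain, V_GS = V_DS ≥ V_GS − V_TN, so the device is in saturation.
k_n = μ_nC_ox · (W/L) = 6.12 mA/V².
KCL at the drain: ½ k_n (V_GS − V_TN)² = (V_DD − V_GS)/R.
Let x = V_GS − 1.43. Then 111 x² + x − 10.07 = 0, giving x = 0.297 V (positive root), so V_GS = 1.73 V.
I_D = (V_DD − V_GS)/R = (11.5 − 1.73) / 36.3 = 0.269 mA.

V_GS = 1.73 V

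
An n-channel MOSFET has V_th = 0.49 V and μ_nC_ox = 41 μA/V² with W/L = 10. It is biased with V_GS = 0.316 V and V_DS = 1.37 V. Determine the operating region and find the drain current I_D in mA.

Cutoff; I_D = 0 mA

V_GS = 0.316 V < V_th = 0.49 V, so the transistor is in cutoff.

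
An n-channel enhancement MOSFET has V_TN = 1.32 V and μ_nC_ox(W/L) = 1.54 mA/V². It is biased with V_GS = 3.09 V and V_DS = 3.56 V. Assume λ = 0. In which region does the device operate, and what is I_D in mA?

Saturation; I_D = 2.41 mA

V_ov = V_GS − V_TN = 3.09 − 1.32 = 1.77 V.
Since V_DS = 3.56 V ≥ V_ov = 1.77 V, the device is in saturation.
I_D = ½ k_n V_ov² = 0.5 × 1.54 × 1.77² = 2.41 mA.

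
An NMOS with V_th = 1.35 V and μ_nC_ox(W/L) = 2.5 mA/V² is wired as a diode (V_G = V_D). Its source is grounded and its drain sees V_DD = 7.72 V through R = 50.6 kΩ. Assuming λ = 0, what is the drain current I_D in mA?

I_D = 0.120 mA

With gate tied to drain, V_GS = V_DS ≥ V_GS − V_th, so the device is in saturation.
KCL at the drain: ½ k_n (V_GS − V_th)² = (V_DD − V_GS)/R.
Let x = V_GS − 1.35. Then 63.2 x² + x − 6.37 = 0, giving x = 0.31 V (positive root), so V_GS = 1.66 V.
I_D = (V_DD − V_GS)/R = (7.72 − 1.66) / 50.6 = 0.12 mA.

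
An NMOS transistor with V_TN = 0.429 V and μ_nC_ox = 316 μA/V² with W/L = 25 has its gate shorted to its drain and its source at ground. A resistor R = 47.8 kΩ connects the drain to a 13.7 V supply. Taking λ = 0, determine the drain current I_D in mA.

I_D = 0.272 mA

With gate tied to drain, V_GS = V_DS ≥ V_GS − V_TN, so the device is in saturation.
k_n = μ_nC_ox · (W/L) = 7.9 mA/V².
KCL at the drain: ½ k_n (V_GS − V_TN)² = (V_DD − V_GS)/R.
Let x = V_GS − 0.429. Then 189 x² + x − 13.27 = 0, giving x = 0.262 V (positive root), so V_GS = 0.691 V.
I_D = (V_DD − V_GS)/R = (13.7 − 0.691) / 47.8 = 0.272 mA.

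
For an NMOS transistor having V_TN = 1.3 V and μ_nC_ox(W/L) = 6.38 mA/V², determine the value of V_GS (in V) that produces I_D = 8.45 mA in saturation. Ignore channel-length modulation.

V_GS = 2.93 V

In saturation I_D = ½ k_n (V_GS − V_TN)², so V_GS − V_TN = √(2 I_D / k_n) = √(2 × 8.45 / 6.38) = 1.63 V.
V_GS = 1.3 + 1.63 = 2.93 V.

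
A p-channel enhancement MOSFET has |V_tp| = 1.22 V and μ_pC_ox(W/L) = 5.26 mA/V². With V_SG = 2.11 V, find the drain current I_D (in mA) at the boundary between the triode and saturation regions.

At the boundary V_SD = V_ov = V_SG − |V_tp| = 2.11 − 1.22 = 0.89 V.
I_D = ½ k_p V_ov² = 0.5 × 5.26 × 0.89² = 2.08 mA.

I_D = 2.08 mA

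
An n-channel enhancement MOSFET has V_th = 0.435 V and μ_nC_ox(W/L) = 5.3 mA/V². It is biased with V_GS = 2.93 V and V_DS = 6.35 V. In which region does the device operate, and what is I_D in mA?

V_ov = V_GS − V_th = 2.93 − 0.435 = 2.5 V.
Since V_DS = 6.35 V ≥ V_ov = 2.5 V, the device is in saturation.
I_D = ½ k_n V_ov² = 0.5 × 5.3 × 2.5² = 16.5 mA.

Saturation; I_D = 16.5 mA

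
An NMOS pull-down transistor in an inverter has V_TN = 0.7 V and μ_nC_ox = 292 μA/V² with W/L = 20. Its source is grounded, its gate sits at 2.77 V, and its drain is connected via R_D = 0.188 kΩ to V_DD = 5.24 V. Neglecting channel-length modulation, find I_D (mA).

I_D = 12.5 mA

V_GS = V_G = 2.77 V, so V_ov = 2.77 − 0.7 = 2.07 V.
k_n = μ_nC_ox · (W/L) = 5.84 mA/V².
Assume saturation: I_D = ½ k_n V_ov² = 0.5 × 5.84 × 2.07² = 12.5 mA, giving V_DS = V_DD − I_D R_D = 5.24 − 12.5 × 0.188 = 2.89 V.
V_DS = 2.89 V ≥ V_ov = 2.07 V, confirming saturation.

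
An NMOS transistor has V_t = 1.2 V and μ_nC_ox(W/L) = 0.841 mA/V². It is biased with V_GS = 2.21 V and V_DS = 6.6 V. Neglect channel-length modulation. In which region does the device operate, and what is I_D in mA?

V_ov = V_GS − V_t = 2.21 − 1.2 = 1.01 V.
Since V_DS = 6.6 V ≥ V_ov = 1.01 V, the device is in saturation.
I_D = ½ k_n V_ov² = 0.5 × 0.841 × 1.01² = 0.429 mA.

Saturation; I_D = 0.429 mA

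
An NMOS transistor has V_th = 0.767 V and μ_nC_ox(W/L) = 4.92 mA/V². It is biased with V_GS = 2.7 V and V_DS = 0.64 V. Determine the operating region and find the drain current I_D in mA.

Triode; I_D = 5.08 mA

V_ov = V_GS − V_th = 2.7 − 0.767 = 1.93 V.
Since V_DS = 0.64 V < V_ov = 1.93 V, the device is in the triode region.
I_D = k_n [V_ov · V_DS − ½ V_DS²] = 4.92 × [1.93 × 0.64 − 0.5 × 0.64²] = 5.08 mA.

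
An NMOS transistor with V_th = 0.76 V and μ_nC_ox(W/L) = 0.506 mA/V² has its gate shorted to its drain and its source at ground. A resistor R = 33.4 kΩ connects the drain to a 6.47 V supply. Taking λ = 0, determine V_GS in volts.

With gate tied to drain, V_GS = V_DS ≥ V_GS − V_th, so the device is in saturation.
KCL at the drain: ½ k_n (V_GS − V_th)² = (V_DD − V_GS)/R.
Let x = V_GS − 0.76. Then 8.45 x² + x − 5.71 = 0, giving x = 0.765 V (positive root), so V_GS = 1.52 V.
I_D = (V_DD − V_GS)/R = (6.47 − 1.52) / 33.4 = 0.148 mA.

V_GS = 1.52 V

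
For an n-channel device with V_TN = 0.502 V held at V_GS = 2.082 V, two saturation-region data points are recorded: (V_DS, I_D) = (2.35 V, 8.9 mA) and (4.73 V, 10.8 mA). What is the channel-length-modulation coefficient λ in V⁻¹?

With V_GS fixed, I_D ∝ (1 + λ V_DS) in saturation, so I_D2/I_D1 = (1 + λ V_DS2)/(1 + λ V_DS1).
10.8/8.9 = 1.213 = (1 + 4.73 λ)/(1 + 2.35 λ).
Solving: λ (I_D1 V_DS2 − I_D2 V_DS1) = I_D2 − I_D1, so λ = (10.8 − 8.9) / (8.9 × 4.73 − 10.8 × 2.35) = 1.9 / 16.7 = 0.114 V⁻¹.

λ = 0.114 V⁻¹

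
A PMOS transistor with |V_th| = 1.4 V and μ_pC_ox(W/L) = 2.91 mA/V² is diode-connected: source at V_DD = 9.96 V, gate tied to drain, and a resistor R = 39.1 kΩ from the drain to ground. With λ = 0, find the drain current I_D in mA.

I_D = 0.209 mA

With gate tied to drain, V_SG = V_SD ≥ V_SG − |V_th|, so the device is in saturation.
KCL at the drain: ½ k_p (V_SG − |V_th|)² = (V_DD − V_SG)/R.
Let x = V_SG − 1.4. Then 56.9 x² + x − 8.56 = 0, giving x = 0.379 V (positive root), so V_SG = 1.78 V.
I_D = (V_DD − V_SG)/R = (9.96 − 1.78) / 39.1 = 0.209 mA.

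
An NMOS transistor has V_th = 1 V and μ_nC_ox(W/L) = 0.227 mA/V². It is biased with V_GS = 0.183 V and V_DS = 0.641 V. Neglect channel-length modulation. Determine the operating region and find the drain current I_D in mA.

Cutoff; I_D = 0 mA

V_GS = 0.183 V < V_th = 1 V, so the transistor is in cutoff.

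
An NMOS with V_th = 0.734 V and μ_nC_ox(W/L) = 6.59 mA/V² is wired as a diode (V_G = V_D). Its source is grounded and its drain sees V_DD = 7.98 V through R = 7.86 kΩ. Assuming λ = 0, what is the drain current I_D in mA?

With gate tied to drain, V_GS = V_DS ≥ V_GS − V_th, so the device is in saturation.
KCL at the drain: ½ k_n (V_GS − V_th)² = (V_DD − V_GS)/R.
Let x = V_GS − 0.734. Then 25.9 x² + x − 7.246 = 0, giving x = 0.51 V (positive root), so V_GS = 1.24 V.
I_D = (V_DD − V_GS)/R = (7.98 − 1.24) / 7.86 = 0.857 mA.

I_D = 0.857 mA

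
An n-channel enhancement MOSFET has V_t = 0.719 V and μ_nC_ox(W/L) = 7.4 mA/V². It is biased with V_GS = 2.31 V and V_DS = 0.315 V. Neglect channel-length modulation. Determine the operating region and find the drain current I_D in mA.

V_ov = V_GS − V_t = 2.31 − 0.719 = 1.59 V.
Since V_DS = 0.315 V < V_ov = 1.59 V, the device is in the triode region.
I_D = k_n [V_ov · V_DS − ½ V_DS²] = 7.4 × [1.59 × 0.315 − 0.5 × 0.315²] = 3.34 mA.

Triode; I_D = 3.34 mA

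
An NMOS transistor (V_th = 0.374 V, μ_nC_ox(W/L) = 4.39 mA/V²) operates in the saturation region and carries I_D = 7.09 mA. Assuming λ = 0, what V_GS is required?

In saturation I_D = ½ k_n (V_GS − V_th)², so V_GS − V_th = √(2 I_D / k_n) = √(2 × 7.09 / 4.39) = 1.8 V.
V_GS = 0.374 + 1.8 = 2.17 V.

V_GS = 2.17 V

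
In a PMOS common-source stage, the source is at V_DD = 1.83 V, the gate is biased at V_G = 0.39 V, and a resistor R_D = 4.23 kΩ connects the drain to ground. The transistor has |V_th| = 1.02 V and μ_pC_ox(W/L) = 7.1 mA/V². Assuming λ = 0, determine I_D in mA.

V_SG = V_DD − V_G = 1.83 − 0.39 = 1.44 V, so V_ov = 1.44 − 1.02 = 0.42 V.
Assume saturation: I_D = ½ k_p V_ov² = 0.5 × 7.1 × 0.42² = 0.626 mA, giving V_SD = V_DD − I_D R_D = 1.83 − 0.626 × 4.23 = -0.819 V.
But -0.819 V < V_ov = 0.42 V, so the device is actually in triode.
In triode I_D = k_p[V_ov V_SD − ½ V_SD²] and I_D = (V_DD − V_SD)/R_D. Equating: 15 V_SD² − 13.61 V_SD + 1.83 = 0, giving V_SD = 0.164 V (the root below V_ov).
I_D = (1.83 − 0.164) / 4.23 = 0.394 mA.

I_D = 0.394 mA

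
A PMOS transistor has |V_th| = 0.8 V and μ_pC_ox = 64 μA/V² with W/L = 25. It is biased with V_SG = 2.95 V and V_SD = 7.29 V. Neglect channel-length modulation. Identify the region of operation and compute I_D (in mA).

k_p = μ_pC_ox · (W/L) = 1.6 mA/V².
V_ov = V_SG − |V_th| = 2.95 − 0.8 = 2.15 V.
Since V_SD = 7.29 V ≥ V_ov = 2.15 V, the device is in saturation.
I_D = ½ k_p V_ov² = 0.5 × 1.6 × 2.15² = 3.7 mA.

Saturation; I_D = 3.70 mA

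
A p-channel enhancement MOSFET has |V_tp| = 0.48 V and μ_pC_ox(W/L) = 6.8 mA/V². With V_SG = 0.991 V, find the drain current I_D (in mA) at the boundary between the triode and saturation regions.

At the boundary V_SD = V_ov = V_SG − |V_tp| = 0.991 − 0.48 = 0.511 V.
I_D = ½ k_p V_ov² = 0.5 × 6.8 × 0.511² = 0.888 mA.

I_D = 0.888 mA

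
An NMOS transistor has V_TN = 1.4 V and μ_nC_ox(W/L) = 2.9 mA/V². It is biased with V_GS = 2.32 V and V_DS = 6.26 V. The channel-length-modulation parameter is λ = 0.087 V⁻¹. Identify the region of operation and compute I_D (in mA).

V_ov = V_GS − V_TN = 2.32 − 1.4 = 0.92 V.
Since V_DS = 6.26 V ≥ V_ov = 0.92 V, the device is in saturation.
I_D = ½ k_n V_ov² (1 + λ V_DS) = 0.5 × 2.9 × 0.92² × (1 + 0.087 × 6.26) = 1.9 mA.

Saturation; I_D = 1.90 mA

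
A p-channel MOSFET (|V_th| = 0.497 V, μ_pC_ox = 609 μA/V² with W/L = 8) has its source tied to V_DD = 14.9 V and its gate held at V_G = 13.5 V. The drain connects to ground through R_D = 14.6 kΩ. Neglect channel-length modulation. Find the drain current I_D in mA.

V_SG = V_DD − V_G = 14.9 − 13.5 = 1.4 V, so V_ov = 1.4 − 0.497 = 0.903 V.
k_p = μ_pC_ox · (W/L) = 4.872 mA/V².
Assume saturation: I_D = ½ k_p V_ov² = 0.5 × 4.872 × 0.903² = 1.99 mA, giving V_SD = V_DD − I_D R_D = 14.9 − 1.99 × 14.6 = -14.1 V.
But -14.1 V < V_ov = 0.903 V, so the device is actually in triode.
In triode I_D = k_p[V_ov V_SD − ½ V_SD²] and I_D = (V_DD − V_SD)/R_D. Equating: 35.6 V_SD² − 65.23 V_SD + 14.9 = 0, giving V_SD = 0.267 V (the root below V_ov).
I_D = (14.9 − 0.267) / 14.6 = 1 mA.

I_D = 1.00 mA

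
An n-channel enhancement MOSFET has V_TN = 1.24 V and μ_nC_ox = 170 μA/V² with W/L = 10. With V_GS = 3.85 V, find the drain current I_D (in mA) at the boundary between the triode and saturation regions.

I_D = 5.79 mA

At the boundary V_DS = V_ov = V_GS − V_TN = 3.85 − 1.24 = 2.61 V.
k_n = μ_nC_ox · (W/L) = 1.7 mA/V².
I_D = ½ k_n V_ov² = 0.5 × 1.7 × 2.61² = 5.79 mA.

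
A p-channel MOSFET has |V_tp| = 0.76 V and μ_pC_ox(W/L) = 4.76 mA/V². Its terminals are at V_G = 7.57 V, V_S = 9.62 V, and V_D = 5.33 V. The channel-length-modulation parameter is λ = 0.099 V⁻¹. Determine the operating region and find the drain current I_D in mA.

V_SG = V_S − V_G = 9.62 − 7.57 = 2.05 V; V_SD = V_S − V_D = 9.62 − 5.33 = 4.29 V.
V_ov = V_SG − |V_tp| = 2.05 − 0.76 = 1.29 V.
Since V_SD = 4.29 V ≥ V_ov = 1.29 V, the device is in saturation.
I_D = ½ k_p V_ov² (1 + λ V_SD) = 0.5 × 4.76 × 1.29² × (1 + 0.099 × 4.29) = 5.64 mA.

Saturation; I_D = 5.64 mA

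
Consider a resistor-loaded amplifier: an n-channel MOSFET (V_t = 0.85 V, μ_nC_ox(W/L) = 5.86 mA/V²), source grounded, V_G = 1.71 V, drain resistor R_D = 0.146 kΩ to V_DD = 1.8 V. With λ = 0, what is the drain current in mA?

I_D = 2.17 mA

V_GS = V_G = 1.71 V, so V_ov = 1.71 − 0.85 = 0.86 V.
Assume saturation: I_D = ½ k_n V_ov² = 0.5 × 5.86 × 0.86² = 2.17 mA, giving V_DS = V_DD − I_D R_D = 1.8 − 2.17 × 0.146 = 1.48 V.
V_DS = 1.48 V ≥ V_ov = 0.86 V, confirming saturation.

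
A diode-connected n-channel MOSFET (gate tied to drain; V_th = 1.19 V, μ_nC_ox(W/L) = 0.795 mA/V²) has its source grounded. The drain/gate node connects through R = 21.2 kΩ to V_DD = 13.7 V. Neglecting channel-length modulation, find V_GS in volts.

V_GS = 2.35 V

With gate tied to drain, V_GS = V_DS ≥ V_GS − V_th, so the device is in saturation.
KCL at the drain: ½ k_n (V_GS − V_th)² = (V_DD − V_GS)/R.
Let x = V_GS − 1.19. Then 8.43 x² + x − 12.51 = 0, giving x = 1.16 V (positive root), so V_GS = 2.35 V.
I_D = (V_DD − V_GS)/R = (13.7 − 2.35) / 21.2 = 0.535 mA.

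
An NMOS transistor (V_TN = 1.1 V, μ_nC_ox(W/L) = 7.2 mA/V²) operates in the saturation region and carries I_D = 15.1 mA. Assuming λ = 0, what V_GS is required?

V_GS = 3.15 V

In saturation I_D = ½ k_n (V_GS − V_TN)², so V_GS − V_TN = √(2 I_D / k_n) = √(2 × 15.1 / 7.2) = 2.05 V.
V_GS = 1.1 + 2.05 = 3.15 V.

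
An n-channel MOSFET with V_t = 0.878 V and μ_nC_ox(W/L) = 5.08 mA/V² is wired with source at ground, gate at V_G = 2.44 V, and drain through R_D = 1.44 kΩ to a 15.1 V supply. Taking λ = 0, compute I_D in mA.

V_GS = V_G = 2.44 V, so V_ov = 2.44 − 0.878 = 1.56 V.
Assume saturation: I_D = ½ k_n V_ov² = 0.5 × 5.08 × 1.56² = 6.2 mA, giving V_DS = V_DD − I_D R_D = 15.1 − 6.2 × 1.44 = 6.18 V.
V_DS = 6.18 V ≥ V_ov = 1.56 V, confirming saturation.

I_D = 6.20 mA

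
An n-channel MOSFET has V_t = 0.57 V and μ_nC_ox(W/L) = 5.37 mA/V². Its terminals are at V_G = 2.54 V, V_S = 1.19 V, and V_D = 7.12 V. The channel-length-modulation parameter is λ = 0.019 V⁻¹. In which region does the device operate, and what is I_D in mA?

Saturation; I_D = 1.82 mA

V_GS = V_G − V_S = 2.54 − 1.19 = 1.35 V; V_DS = V_D − V_S = 7.12 − 1.19 = 5.93 V.
V_ov = V_GS − V_t = 1.35 − 0.57 = 0.78 V.
Since V_DS = 5.93 V ≥ V_ov = 0.78 V, the device is in saturation.
I_D = ½ k_n V_ov² (1 + λ V_DS) = 0.5 × 5.37 × 0.78² × (1 + 0.019 × 5.93) = 1.82 mA.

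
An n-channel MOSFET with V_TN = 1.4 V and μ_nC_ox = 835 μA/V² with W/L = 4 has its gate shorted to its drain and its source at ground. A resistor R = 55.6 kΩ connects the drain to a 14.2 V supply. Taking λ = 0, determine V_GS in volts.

V_GS = 1.77 V

With gate tied to drain, V_GS = V_DS ≥ V_GS − V_TN, so the device is in saturation.
k_n = μ_nC_ox · (W/L) = 3.34 mA/V².
KCL at the drain: ½ k_n (V_GS − V_TN)² = (V_DD − V_GS)/R.
Let x = V_GS − 1.4. Then 92.9 x² + x − 12.8 = 0, giving x = 0.366 V (positive root), so V_GS = 1.77 V.
I_D = (V_DD − V_GS)/R = (14.2 − 1.77) / 55.6 = 0.224 mA.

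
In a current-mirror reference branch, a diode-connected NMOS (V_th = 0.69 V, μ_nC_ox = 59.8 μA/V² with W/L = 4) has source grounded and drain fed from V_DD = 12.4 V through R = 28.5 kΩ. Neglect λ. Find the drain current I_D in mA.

I_D = 0.351 mA

With gate tied to drain, V_GS = V_DS ≥ V_GS − V_th, so the device is in saturation.
k_n = μ_nC_ox · (W/L) = 0.2392 mA/V².
KCL at the drain: ½ k_n (V_GS − V_th)² = (V_DD − V_GS)/R.
Let x = V_GS − 0.69. Then 3.41 x² + x − 11.71 = 0, giving x = 1.71 V (positive root), so V_GS = 2.4 V.
I_D = (V_DD − V_GS)/R = (12.4 − 2.4) / 28.5 = 0.351 mA.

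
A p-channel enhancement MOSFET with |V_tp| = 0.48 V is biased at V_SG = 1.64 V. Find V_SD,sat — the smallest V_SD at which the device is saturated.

The boundary between triode and saturation is V_SD = V_SG − |V_tp| = V_ov.
V_ov = 1.64 − 0.48 = 1.16 V.

V_SD,sat = 1.16 V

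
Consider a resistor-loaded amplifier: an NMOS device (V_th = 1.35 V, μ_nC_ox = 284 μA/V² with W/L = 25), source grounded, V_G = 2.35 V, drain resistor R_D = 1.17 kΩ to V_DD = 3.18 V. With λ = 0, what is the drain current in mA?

V_GS = V_G = 2.35 V, so V_ov = 2.35 − 1.35 = 1 V.
k_n = μ_nC_ox · (W/L) = 7.1 mA/V².
Assume saturation: I_D = ½ k_n V_ov² = 0.5 × 7.1 × 1² = 3.55 mA, giving V_DS = V_DD − I_D R_D = 3.18 − 3.55 × 1.17 = -0.973 V.
But -0.973 V < V_ov = 1 V, so the device is actually in triode.
In triode I_D = k_n[V_ov V_DS − ½ V_DS²] and I_D = (V_DD − V_DS)/R_D. Equating: 4.15 V_DS² − 9.307 V_DS + 3.18 = 0, giving V_DS = 0.421 V (the root below V_ov).
I_D = (3.18 − 0.421) / 1.17 = 2.36 mA.

I_D = 2.36 mA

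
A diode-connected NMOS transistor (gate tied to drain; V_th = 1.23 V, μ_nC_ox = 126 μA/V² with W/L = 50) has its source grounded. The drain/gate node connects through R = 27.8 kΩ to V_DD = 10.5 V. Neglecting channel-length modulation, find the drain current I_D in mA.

With gate tied to drain, V_GS = V_DS ≥ V_GS − V_th, so the device is in saturation.
k_n = μ_nC_ox · (W/L) = 6.3 mA/V².
KCL at the drain: ½ k_n (V_GS − V_th)² = (V_DD − V_GS)/R.
Let x = V_GS − 1.23. Then 87.6 x² + x − 9.27 = 0, giving x = 0.32 V (positive root), so V_GS = 1.55 V.
I_D = (V_DD − V_GS)/R = (10.5 − 1.55) / 27.8 = 0.322 mA.

I_D = 0.322 mA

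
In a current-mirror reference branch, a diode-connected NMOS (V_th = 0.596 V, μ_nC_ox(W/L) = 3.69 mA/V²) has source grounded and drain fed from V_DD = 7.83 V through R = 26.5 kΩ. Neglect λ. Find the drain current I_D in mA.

With gate tied to drain, V_GS = V_DS ≥ V_GS − V_th, so the device is in saturation.
KCL at the drain: ½ k_n (V_GS − V_th)² = (V_DD − V_GS)/R.
Let x = V_GS − 0.596. Then 48.9 x² + x − 7.234 = 0, giving x = 0.375 V (positive root), so V_GS = 0.971 V.
I_D = (V_DD − V_GS)/R = (7.83 − 0.971) / 26.5 = 0.259 mA.

I_D = 0.259 mA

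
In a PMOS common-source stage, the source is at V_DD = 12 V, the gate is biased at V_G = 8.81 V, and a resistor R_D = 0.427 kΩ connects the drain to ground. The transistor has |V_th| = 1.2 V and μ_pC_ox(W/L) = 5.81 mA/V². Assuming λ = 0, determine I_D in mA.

V_SG = V_DD − V_G = 12 − 8.81 = 3.19 V, so V_ov = 3.19 − 1.2 = 1.99 V.
Assume saturation: I_D = ½ k_p V_ov² = 0.5 × 5.81 × 1.99² = 11.5 mA, giving V_SD = V_DD − I_D R_D = 12 − 11.5 × 0.427 = 7.09 V.
V_SD = 7.09 V ≥ V_ov = 1.99 V, confirming saturation.

I_D = 11.5 mA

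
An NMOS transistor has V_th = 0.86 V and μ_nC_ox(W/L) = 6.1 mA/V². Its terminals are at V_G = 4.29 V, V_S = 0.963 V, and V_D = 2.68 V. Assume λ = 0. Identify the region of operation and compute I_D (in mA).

V_GS = V_G − V_S = 4.29 − 0.963 = 3.33 V; V_DS = V_D − V_S = 2.68 − 0.963 = 1.72 V.
V_ov = V_GS − V_th = 3.33 − 0.86 = 2.47 V.
Since V_DS = 1.72 V < V_ov = 2.47 V, the device is in the triode region.
I_D = k_n [V_ov · V_DS − ½ V_DS²] = 6.1 × [2.47 × 1.72 − 0.5 × 1.72²] = 16.8 mA.

Triode; I_D = 16.8 mA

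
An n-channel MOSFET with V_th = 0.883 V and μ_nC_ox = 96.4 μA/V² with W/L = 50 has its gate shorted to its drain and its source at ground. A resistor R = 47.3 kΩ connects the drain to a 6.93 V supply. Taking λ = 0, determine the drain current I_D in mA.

I_D = 0.123 mA

With gate tied to drain, V_GS = V_DS ≥ V_GS − V_th, so the device is in saturation.
k_n = μ_nC_ox · (W/L) = 4.82 mA/V².
KCL at the drain: ½ k_n (V_GS − V_th)² = (V_DD − V_GS)/R.
Let x = V_GS − 0.883. Then 114 x² + x − 6.047 = 0, giving x = 0.226 V (positive root), so V_GS = 1.11 V.
I_D = (V_DD − V_GS)/R = (6.93 − 1.11) / 47.3 = 0.123 mA.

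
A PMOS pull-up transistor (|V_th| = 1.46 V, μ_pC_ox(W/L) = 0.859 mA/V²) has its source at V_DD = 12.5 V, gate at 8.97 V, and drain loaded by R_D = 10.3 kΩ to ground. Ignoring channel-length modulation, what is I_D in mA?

V_SG = V_DD − V_G = 12.5 − 8.97 = 3.53 V, so V_ov = 3.53 − 1.46 = 2.07 V.
Assume saturation: I_D = ½ k_p V_ov² = 0.5 × 0.859 × 2.07² = 1.84 mA, giving V_SD = V_DD − I_D R_D = 12.5 − 1.84 × 10.3 = -6.46 V.
But -6.46 V < V_ov = 2.07 V, so the device is actually in triode.
In triode I_D = k_p[V_ov V_SD − ½ V_SD²] and I_D = (V_DD − V_SD)/R_D. Equating: 4.42 V_SD² − 19.31 V_SD + 12.5 = 0, giving V_SD = 0.79 V (the root below V_ov).
I_D = (12.5 − 0.79) / 10.3 = 1.14 mA.

I_D = 1.14 mA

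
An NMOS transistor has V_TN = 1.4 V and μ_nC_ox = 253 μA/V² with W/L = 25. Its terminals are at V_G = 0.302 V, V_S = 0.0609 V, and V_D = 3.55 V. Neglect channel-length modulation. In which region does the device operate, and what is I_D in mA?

Cutoff; I_D = 0 mA

V_GS = V_G − V_S = 0.302 − 0.0609 = 0.241 V; V_DS = V_D − V_S = 3.55 − 0.0609 = 3.49 V.
V_GS = 0.241 V < V_TN = 1.4 V, so the transistor is in cutoff.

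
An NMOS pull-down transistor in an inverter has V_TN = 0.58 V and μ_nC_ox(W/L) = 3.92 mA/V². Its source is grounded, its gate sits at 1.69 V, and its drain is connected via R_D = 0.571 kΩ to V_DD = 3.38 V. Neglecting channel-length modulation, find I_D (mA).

V_GS = V_G = 1.69 V, so V_ov = 1.69 − 0.58 = 1.11 V.
Assume saturation: I_D = ½ k_n V_ov² = 0.5 × 3.92 × 1.11² = 2.41 mA, giving V_DS = V_DD − I_D R_D = 3.38 − 2.41 × 0.571 = 2 V.
V_DS = 2 V ≥ V_ov = 1.11 V, confirming saturation.

I_D = 2.41 mA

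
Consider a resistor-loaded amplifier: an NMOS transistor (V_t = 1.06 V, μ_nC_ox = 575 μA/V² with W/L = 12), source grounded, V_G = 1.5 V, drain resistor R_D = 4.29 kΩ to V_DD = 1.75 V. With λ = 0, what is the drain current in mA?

I_D = 0.373 mA

V_GS = V_G = 1.5 V, so V_ov = 1.5 − 1.06 = 0.44 V.
k_n = μ_nC_ox · (W/L) = 6.9 mA/V².
Assume saturation: I_D = ½ k_n V_ov² = 0.5 × 6.9 × 0.44² = 0.668 mA, giving V_DS = V_DD − I_D R_D = 1.75 − 0.668 × 4.29 = -1.12 V.
But -1.12 V < V_ov = 0.44 V, so the device is actually in triode.
In triode I_D = k_n[V_ov V_DS − ½ V_DS²] and I_D = (V_DD − V_DS)/R_D. Equating: 14.8 V_DS² − 14.02 V_DS + 1.75 = 0, giving V_DS = 0.148 V (the root below V_ov).
I_D = (1.75 − 0.148) / 4.29 = 0.373 mA.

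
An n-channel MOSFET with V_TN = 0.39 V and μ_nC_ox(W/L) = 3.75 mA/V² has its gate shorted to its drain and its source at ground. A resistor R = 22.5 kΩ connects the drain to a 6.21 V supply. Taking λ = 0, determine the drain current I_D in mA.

I_D = 0.243 mA

With gate tied to drain, V_GS = V_DS ≥ V_GS − V_TN, so the device is in saturation.
KCL at the drain: ½ k_n (V_GS − V_TN)² = (V_DD − V_GS)/R.
Let x = V_GS − 0.39. Then 42.2 x² + x − 5.82 = 0, giving x = 0.36 V (positive root), so V_GS = 0.75 V.
I_D = (V_DD − V_GS)/R = (6.21 − 0.75) / 22.5 = 0.243 mA.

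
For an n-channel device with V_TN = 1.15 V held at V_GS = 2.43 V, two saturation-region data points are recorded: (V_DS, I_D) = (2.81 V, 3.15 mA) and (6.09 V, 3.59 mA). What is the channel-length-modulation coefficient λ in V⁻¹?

λ = 0.0484 V⁻¹

With V_GS fixed, I_D ∝ (1 + λ V_DS) in saturation, so I_D2/I_D1 = (1 + λ V_DS2)/(1 + λ V_DS1).
3.59/3.15 = 1.14 = (1 + 6.09 λ)/(1 + 2.81 λ).
Solving: λ (I_D1 V_DS2 − I_D2 V_DS1) = I_D2 − I_D1, so λ = (3.59 − 3.15) / (3.15 × 6.09 − 3.59 × 2.81) = 0.44 / 9.1 = 0.0484 V⁻¹.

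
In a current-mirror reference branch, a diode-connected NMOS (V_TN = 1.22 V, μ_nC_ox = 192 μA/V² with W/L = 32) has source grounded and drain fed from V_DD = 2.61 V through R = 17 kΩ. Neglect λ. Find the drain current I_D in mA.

With gate tied to drain, V_GS = V_DS ≥ V_GS − V_TN, so the device is in saturation.
k_n = μ_nC_ox · (W/L) = 6.144 mA/V².
KCL at the drain: ½ k_n (V_GS − V_TN)² = (V_DD − V_GS)/R.
Let x = V_GS − 1.22. Then 52.2 x² + x − 1.39 = 0, giving x = 0.154 V (positive root), so V_GS = 1.37 V.
I_D = (V_DD − V_GS)/R = (2.61 − 1.37) / 17 = 0.0727 mA.

I_D = 0.0727 mA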